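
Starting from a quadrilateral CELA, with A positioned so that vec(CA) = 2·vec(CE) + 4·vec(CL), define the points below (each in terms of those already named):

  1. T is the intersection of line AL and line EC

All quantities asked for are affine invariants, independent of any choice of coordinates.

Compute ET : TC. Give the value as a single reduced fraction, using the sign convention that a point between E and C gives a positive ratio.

ET:TC = -5/2

Choose coordinates C = (0, 0), E = (1, 0), L = (0, 1), A = (2, 4).
1. T is the intersection of line AL and line EC ⇒ T = (-2/3, 0)
T = E + t·(C−E) with t = 5/3, so ET:TC = t:(1−t) = 5/3:-2/3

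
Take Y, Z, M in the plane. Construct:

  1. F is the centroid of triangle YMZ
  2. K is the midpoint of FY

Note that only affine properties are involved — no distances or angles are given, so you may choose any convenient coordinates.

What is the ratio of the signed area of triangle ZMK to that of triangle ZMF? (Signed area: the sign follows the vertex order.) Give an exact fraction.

[ZMK]:[ZMF] = 2

Assign Y = (0, 0), Z = (1, 0), M = (0, 1) — the answer is frame-independent, so this choice is without loss of generality.
1. F is the centroid of triangle YMZ ⇒ F = (1/3, 1/3)
2. K is the midpoint of FY ⇒ K = (1/6, 1/6)
2·[ZMK] = 2/3, 2·[ZMF] = 1/3
[ZMK]:[ZMF] = 2/3:1/3 = 2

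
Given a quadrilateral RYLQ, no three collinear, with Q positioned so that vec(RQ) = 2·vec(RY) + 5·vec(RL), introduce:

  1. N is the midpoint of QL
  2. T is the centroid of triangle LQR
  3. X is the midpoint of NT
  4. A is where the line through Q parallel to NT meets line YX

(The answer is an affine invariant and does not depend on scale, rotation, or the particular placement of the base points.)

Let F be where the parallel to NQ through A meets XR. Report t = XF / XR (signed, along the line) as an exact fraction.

t = 17/15

Work in coordinates with R = (0, 0), Y = (1, 0), L = (0, 1), Q = (2, 5).
1. N is the midpoint of QL ⇒ N = (1, 3)
2. T is the centroid of triangle LQR ⇒ T = (2/3, 2)
3. X is the midpoint of NT ⇒ X = (5/6, 5/2)
4. A is where the line through Q parallel to NT meets line YX ⇒ A = (8/9, 5/3)
through A parallel to NQ: direction (1, 2); meets XR at F = (-1/9, -1/3)
F = X + t·(R−X) with t = 17/15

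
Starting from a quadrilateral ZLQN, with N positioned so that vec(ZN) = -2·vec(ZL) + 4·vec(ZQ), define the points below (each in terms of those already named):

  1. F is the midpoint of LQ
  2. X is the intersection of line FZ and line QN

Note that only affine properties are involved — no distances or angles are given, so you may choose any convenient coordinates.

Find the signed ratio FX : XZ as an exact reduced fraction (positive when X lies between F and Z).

FX:XZ = 1/4

Assign Z = (0, 0), L = (1, 0), Q = (0, 1), N = (-2, 4) — the answer is frame-independent, so this choice is without loss of generality.
1. F is the midpoint of LQ ⇒ F = (1/2, 1/2)
2. X is the intersection of line FZ and line QN ⇒ X = (2/5, 2/5)
X = F + t·(Z−F) with t = 1/5, so FX:XZ = t:(1−t) = 1/5:4/5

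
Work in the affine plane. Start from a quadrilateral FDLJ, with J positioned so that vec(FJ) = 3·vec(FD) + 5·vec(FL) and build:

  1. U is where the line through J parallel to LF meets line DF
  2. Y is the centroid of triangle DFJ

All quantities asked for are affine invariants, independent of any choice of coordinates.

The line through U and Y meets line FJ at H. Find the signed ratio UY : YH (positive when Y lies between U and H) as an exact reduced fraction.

Work in coordinates with F = (0, 0), D = (1, 0), L = (0, 1), J = (3, 5).
1. U is where the line through J parallel to LF meets line DF ⇒ U = (3, 0)
2. Y is the centroid of triangle DFJ ⇒ Y = (4/3, 5/3)
line UY meets FJ at H = (9/8, 15/8)
Y = U + t·(H−U) with t = 8/9, so UY:YH = 8/9:1/9

UY:YH = 8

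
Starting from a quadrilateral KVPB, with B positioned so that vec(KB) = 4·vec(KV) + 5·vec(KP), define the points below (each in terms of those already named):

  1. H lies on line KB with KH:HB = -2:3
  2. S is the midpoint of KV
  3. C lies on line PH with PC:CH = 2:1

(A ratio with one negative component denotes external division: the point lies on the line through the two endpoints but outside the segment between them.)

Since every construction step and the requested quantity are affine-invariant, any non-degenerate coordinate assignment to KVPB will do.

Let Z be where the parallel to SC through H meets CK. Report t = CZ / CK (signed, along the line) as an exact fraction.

t = -27/19

Set K = (0, 0), V = (1, 0), P = (0, 1), B = (4, 5); any affine frame gives the same invariant.
1. H lies on line KB with KH:HB = -2:3 ⇒ H = (-8, -10)
2. S is the midpoint of KV ⇒ S = (1/2, 0)
3. C lies on line PH with PC:CH = 2:1 ⇒ C = (-16/3, -19/3)
through H parallel to SC: direction (-35/6, -19/3); meets CK at Z = (-736/57, -46/3)
Z = C + t·(K−C) with t = -27/19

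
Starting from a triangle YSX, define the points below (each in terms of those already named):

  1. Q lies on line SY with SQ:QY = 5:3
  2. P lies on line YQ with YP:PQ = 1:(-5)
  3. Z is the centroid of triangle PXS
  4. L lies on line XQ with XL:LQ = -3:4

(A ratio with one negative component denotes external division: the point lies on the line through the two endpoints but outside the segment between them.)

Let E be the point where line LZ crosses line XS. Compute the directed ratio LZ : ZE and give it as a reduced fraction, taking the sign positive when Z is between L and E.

Set Y = (0, 0), S = (1, 0), X = (0, 1); any affine frame gives the same invariant.
1. Q lies on line SY with SQ:QY = 5:3 ⇒ Q = (3/8, 0)
2. P lies on line YQ with YP:PQ = 1:(-5) ⇒ P = (-3/32, 0)
3. Z is the centroid of triangle PXS ⇒ Z = (29/96, 1/3)
4. L lies on line XQ with XL:LQ = -3:4 ⇒ L = (-9/8, 4)
line LZ meets XS at E = (3/43, 40/43)
Z = L + t·(E−L) with t = 43/36, so LZ:ZE = 43/36:-7/36

LZ:ZE = -43/7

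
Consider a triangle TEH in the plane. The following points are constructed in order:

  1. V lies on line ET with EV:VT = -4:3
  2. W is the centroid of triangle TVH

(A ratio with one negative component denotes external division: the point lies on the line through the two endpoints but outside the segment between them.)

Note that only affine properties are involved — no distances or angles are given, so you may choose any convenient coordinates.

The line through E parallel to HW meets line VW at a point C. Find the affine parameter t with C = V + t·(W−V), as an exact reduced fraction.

Work in coordinates with T = (0, 0), E = (1, 0), H = (0, 1).
1. V lies on line ET with EV:VT = -4:3 ⇒ V = (-3, 0)
2. W is the centroid of triangle TVH ⇒ W = (-1, 1/3)
through E parallel to HW: direction (-1, -2/3); meets VW at C = (7/3, 8/9)
C = V + t·(W−V) with t = 8/3

t = 8/3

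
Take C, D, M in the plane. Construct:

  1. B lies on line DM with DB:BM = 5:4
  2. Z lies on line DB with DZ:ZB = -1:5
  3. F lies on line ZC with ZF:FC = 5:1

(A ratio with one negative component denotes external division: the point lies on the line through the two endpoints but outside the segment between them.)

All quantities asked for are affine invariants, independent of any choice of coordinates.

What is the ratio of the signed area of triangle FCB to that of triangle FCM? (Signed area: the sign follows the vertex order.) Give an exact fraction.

Work in coordinates with C = (0, 0), D = (1, 0), M = (0, 1).
1. B lies on line DM with DB:BM = 5:4 ⇒ B = (4/9, 5/9)
2. Z lies on line DB with DZ:ZB = -1:5 ⇒ Z = (41/36, -5/36)
3. F lies on line ZC with ZF:FC = 5:1 ⇒ F = (41/216, -5/216)
2·[FCB] = -25/216, 2·[FCM] = -41/216
[FCB]:[FCM] = -25/216:-41/216 = 25/41

[FCB]:[FCM] = 25/41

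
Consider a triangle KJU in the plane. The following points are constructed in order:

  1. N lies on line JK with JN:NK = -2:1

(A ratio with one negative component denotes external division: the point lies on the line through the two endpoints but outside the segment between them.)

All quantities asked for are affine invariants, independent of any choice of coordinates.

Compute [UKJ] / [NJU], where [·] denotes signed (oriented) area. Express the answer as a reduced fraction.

[UKJ]:[NJU] = 1/2

Choose coordinates K = (0, 0), J = (1, 0), U = (0, 1).
1. N lies on line JK with JN:NK = -2:1 ⇒ N = (-1, 0)
2·[UKJ] = 1, 2·[NJU] = 2
[UKJ]:[NJU] = 1:2 = 1/2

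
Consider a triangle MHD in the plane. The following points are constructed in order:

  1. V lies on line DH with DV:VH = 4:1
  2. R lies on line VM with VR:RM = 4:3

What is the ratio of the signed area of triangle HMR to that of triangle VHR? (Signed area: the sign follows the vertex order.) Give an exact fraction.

Assign M = (0, 0), H = (1, 0), D = (0, 1) — the answer is frame-independent, so this choice is without loss of generality.
1. V lies on line DH with DV:VH = 4:1 ⇒ V = (4/5, 1/5)
2. R lies on line VM with VR:RM = 4:3 ⇒ R = (12/35, 3/35)
2·[HMR] = -3/35, 2·[VHR] = -4/35
[HMR]:[VHR] = -3/35:-4/35 = 3/4

[HMR]:[VHR] = 3/4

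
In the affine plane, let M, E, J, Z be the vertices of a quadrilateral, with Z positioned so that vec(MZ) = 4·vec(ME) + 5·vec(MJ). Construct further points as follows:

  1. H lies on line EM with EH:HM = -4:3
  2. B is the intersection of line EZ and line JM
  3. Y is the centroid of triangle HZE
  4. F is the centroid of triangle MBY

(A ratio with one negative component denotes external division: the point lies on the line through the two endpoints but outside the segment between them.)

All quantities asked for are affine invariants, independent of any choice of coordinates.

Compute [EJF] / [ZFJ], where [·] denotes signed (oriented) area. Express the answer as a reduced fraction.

[EJF]:[ZFJ] = -7/44

Work in coordinates with M = (0, 0), E = (1, 0), J = (0, 1), Z = (4, 5).
1. H lies on line EM with EH:HM = -4:3 ⇒ H = (-3, 0)
2. B is the intersection of line EZ and line JM ⇒ B = (0, -5/3)
3. Y is the centroid of triangle HZE ⇒ Y = (2/3, 5/3)
4. F is the centroid of triangle MBY ⇒ F = (2/9, 0)
2·[EJF] = 7/9, 2·[ZFJ] = -44/9
[EJF]:[ZFJ] = 7/9:-44/9 = -7/44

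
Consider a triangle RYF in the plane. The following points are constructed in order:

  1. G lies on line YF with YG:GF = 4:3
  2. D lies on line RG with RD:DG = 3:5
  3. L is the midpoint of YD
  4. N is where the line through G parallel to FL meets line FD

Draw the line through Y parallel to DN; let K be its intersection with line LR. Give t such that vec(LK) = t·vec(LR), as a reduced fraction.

t = -35/53

Set R = (0, 0), Y = (1, 0), F = (0, 1); any affine frame gives the same invariant.
1. G lies on line YF with YG:GF = 4:3 ⇒ G = (3/7, 4/7)
2. D lies on line RG with RD:DG = 3:5 ⇒ D = (9/56, 3/14)
3. L is the midpoint of YD ⇒ L = (65/112, 3/28)
4. N is where the line through G parallel to FL meets line FD ⇒ N = (-27/392, 131/98)
through Y parallel to DN: direction (-45/196, 55/49); meets LR at K = (715/742, 66/371)
K = L + t·(R−L) with t = -35/53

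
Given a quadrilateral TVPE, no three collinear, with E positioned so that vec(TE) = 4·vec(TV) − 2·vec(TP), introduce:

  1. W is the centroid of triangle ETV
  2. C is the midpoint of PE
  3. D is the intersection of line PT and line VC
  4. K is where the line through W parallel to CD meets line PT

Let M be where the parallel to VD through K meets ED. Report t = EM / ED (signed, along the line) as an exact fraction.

t = 1/3

Choose coordinates T = (0, 0), V = (1, 0), P = (0, 1), E = (4, -2).
1. W is the centroid of triangle ETV ⇒ W = (5/3, -2/3)
2. C is the midpoint of PE ⇒ C = (2, -1/2)
3. D is the intersection of line PT and line VC ⇒ D = (0, 1/2)
4. K is where the line through W parallel to CD meets line PT ⇒ K = (0, 1/6)
through K parallel to VD: direction (-1, 1/2); meets ED at M = (8/3, -7/6)
M = E + t·(D−E) with t = 1/3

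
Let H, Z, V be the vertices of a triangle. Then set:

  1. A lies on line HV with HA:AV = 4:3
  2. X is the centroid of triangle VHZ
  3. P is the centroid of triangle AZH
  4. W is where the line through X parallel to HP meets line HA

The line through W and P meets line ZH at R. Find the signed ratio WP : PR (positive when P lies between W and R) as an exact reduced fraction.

Work in coordinates with H = (0, 0), Z = (1, 0), V = (0, 1).
1. A lies on line HV with HA:AV = 4:3 ⇒ A = (0, 4/7)
2. X is the centroid of triangle VHZ ⇒ X = (1/3, 1/3)
3. P is the centroid of triangle AZH ⇒ P = (1/3, 4/21)
4. W is where the line through X parallel to HP meets line HA ⇒ W = (0, 1/7)
line WP meets ZH at R = (-1, 0)
P = W + t·(R−W) with t = -1/3, so WP:PR = -1/3:4/3

WP:PR = -1/4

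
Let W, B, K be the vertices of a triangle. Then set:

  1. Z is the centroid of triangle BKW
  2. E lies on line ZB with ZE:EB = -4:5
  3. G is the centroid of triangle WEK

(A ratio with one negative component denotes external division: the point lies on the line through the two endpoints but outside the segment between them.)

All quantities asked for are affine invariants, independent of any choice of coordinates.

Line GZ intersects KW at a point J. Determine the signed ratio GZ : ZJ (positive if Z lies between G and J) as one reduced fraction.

Set W = (0, 0), B = (1, 0), K = (0, 1); any affine frame gives the same invariant.
1. Z is the centroid of triangle BKW ⇒ Z = (1/3, 1/3)
2. E lies on line ZB with ZE:EB = -4:5 ⇒ E = (-7/3, 5/3)
3. G is the centroid of triangle WEK ⇒ G = (-7/9, 8/9)
line GZ meets KW at J = (0, 1/2)
Z = G + t·(J−G) with t = 10/7, so GZ:ZJ = 10/7:-3/7

GZ:ZJ = -10/3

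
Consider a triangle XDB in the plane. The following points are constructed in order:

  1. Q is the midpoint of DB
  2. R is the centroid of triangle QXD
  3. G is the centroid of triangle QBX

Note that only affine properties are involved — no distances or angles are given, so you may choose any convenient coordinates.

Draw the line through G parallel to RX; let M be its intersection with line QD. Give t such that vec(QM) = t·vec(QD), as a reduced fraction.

Assign X = (0, 0), D = (1, 0), B = (0, 1) — the answer is frame-independent, so this choice is without loss of generality.
1. Q is the midpoint of DB ⇒ Q = (1/2, 1/2)
2. R is the centroid of triangle QXD ⇒ R = (1/2, 1/6)
3. G is the centroid of triangle QBX ⇒ G = (1/6, 1/2)
through G parallel to RX: direction (-1/2, -1/6); meets QD at M = (5/12, 7/12)
M = Q + t·(D−Q) with t = -1/6

t = -1/6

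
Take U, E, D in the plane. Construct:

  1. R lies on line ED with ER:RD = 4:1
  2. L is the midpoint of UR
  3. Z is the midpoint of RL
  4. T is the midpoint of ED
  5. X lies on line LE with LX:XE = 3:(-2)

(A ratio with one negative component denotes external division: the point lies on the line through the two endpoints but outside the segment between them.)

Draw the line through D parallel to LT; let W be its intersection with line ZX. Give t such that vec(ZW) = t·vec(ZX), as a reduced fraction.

t = -7/33

Assign U = (0, 0), E = (1, 0), D = (0, 1) — the answer is frame-independent, so this choice is without loss of generality.
1. R lies on line ED with ER:RD = 4:1 ⇒ R = (1/5, 4/5)
2. L is the midpoint of UR ⇒ L = (1/10, 2/5)
3. Z is the midpoint of RL ⇒ Z = (3/20, 3/5)
4. T is the midpoint of ED ⇒ T = (1/2, 1/2)
5. X lies on line LE with LX:XE = 3:(-2) ⇒ X = (14/5, -4/5)
through D parallel to LT: direction (2/5, 1/10); meets ZX at W = (-68/165, 148/165)
W = Z + t·(X−Z) with t = -7/33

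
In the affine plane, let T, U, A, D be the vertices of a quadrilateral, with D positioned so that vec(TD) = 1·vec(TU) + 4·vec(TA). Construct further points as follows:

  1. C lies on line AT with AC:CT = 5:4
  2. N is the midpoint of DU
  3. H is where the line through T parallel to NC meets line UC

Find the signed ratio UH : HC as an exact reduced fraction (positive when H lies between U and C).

Set T = (0, 0), U = (1, 0), A = (0, 1), D = (1, 4); any affine frame gives the same invariant.
1. C lies on line AT with AC:CT = 5:4 ⇒ C = (0, 4/9)
2. N is the midpoint of DU ⇒ N = (1, 2)
3. H is where the line through T parallel to NC meets line UC ⇒ H = (2/9, 28/81)
H = U + t·(C−U) with t = 7/9, so UH:HC = t:(1−t) = 7/9:2/9

UH:HC = 7/2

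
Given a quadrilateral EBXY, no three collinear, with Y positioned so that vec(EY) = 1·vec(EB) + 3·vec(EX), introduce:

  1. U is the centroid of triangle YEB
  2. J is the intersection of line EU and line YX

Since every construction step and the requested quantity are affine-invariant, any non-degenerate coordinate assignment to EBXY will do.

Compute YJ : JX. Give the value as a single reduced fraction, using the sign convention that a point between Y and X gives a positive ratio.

YJ:JX = -3/2

Choose coordinates E = (0, 0), B = (1, 0), X = (0, 1), Y = (1, 3).
1. U is the centroid of triangle YEB ⇒ U = (2/3, 1)
2. J is the intersection of line EU and line YX ⇒ J = (-2, -3)
J = Y + t·(X−Y) with t = 3, so YJ:JX = t:(1−t) = 3:-2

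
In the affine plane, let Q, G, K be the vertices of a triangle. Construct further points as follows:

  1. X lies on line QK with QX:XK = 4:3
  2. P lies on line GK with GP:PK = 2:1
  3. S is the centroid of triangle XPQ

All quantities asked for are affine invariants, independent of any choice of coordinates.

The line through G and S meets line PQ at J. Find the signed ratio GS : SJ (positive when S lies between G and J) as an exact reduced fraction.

GS:SJ = -23/2

Set Q = (0, 0), G = (1, 0), K = (0, 1); any affine frame gives the same invariant.
1. X lies on line QK with QX:XK = 4:3 ⇒ X = (0, 4/7)
2. P lies on line GK with GP:PK = 2:1 ⇒ P = (1/3, 2/3)
3. S is the centroid of triangle XPQ ⇒ S = (1/9, 26/63)
line GS meets PQ at J = (13/69, 26/69)
S = G + t·(J−G) with t = 23/21, so GS:SJ = 23/21:-2/21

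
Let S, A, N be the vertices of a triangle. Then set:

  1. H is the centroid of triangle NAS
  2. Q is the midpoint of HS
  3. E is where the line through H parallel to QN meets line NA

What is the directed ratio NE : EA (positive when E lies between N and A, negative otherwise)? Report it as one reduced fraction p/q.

Assign S = (0, 0), A = (1, 0), N = (0, 1) — the answer is frame-independent, so this choice is without loss of generality.
1. H is the centroid of triangle NAS ⇒ H = (1/3, 1/3)
2. Q is the midpoint of HS ⇒ Q = (1/6, 1/6)
3. E is where the line through H parallel to QN meets line NA ⇒ E = (1/4, 3/4)
E = N + t·(A−N) with t = 1/4, so NE:EA = t:(1−t) = 1/4:3/4

NE:EA = 1/3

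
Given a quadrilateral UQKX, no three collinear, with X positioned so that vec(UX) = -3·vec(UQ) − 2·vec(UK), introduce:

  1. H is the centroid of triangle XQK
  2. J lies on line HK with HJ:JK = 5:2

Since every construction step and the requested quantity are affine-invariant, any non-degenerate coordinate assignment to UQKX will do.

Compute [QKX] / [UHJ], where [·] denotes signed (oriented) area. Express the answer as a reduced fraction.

[QKX]:[UHJ] = -63/5

Choose coordinates U = (0, 0), Q = (1, 0), K = (0, 1), X = (-3, -2).
1. H is the centroid of triangle XQK ⇒ H = (-2/3, -1/3)
2. J lies on line HK with HJ:JK = 5:2 ⇒ J = (-4/21, 13/21)
2·[QKX] = 6, 2·[UHJ] = -10/21
[QKX]:[UHJ] = 6:-10/21 = -63/5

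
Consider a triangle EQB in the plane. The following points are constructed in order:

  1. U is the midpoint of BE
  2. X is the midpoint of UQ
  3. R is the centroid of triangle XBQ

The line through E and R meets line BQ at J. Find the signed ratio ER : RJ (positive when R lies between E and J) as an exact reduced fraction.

Choose coordinates E = (0, 0), Q = (1, 0), B = (0, 1).
1. U is the midpoint of BE ⇒ U = (0, 1/2)
2. X is the midpoint of UQ ⇒ X = (1/2, 1/4)
3. R is the centroid of triangle XBQ ⇒ R = (1/2, 5/12)
line ER meets BQ at J = (6/11, 5/11)
R = E + t·(J−E) with t = 11/12, so ER:RJ = 11/12:1/12

ER:RJ = 11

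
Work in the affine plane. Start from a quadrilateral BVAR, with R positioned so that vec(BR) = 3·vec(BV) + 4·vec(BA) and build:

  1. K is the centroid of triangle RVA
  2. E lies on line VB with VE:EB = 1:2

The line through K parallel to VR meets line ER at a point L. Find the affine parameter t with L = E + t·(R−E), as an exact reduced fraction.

Work in coordinates with B = (0, 0), V = (1, 0), A = (0, 1), R = (3, 4).
1. K is the centroid of triangle RVA ⇒ K = (4/3, 5/3)
2. E lies on line VB with VE:EB = 1:2 ⇒ E = (2/3, 0)
through K parallel to VR: direction (2, 4); meets ER at L = (-1/2, -2)
L = E + t·(R−E) with t = -1/2

t = -1/2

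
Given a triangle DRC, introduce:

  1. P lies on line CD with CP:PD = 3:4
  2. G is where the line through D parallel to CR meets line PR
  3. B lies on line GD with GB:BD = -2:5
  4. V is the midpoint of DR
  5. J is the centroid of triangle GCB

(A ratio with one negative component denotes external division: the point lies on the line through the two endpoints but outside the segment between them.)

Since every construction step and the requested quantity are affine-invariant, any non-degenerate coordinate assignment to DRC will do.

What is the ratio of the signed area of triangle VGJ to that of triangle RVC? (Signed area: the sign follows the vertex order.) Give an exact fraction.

Work in coordinates with D = (0, 0), R = (1, 0), C = (0, 1).
1. P lies on line CD with CP:PD = 3:4 ⇒ P = (0, 4/7)
2. G is where the line through D parallel to CR meets line PR ⇒ G = (-4/3, 4/3)
3. B lies on line GD with GB:BD = -2:5 ⇒ B = (-20/9, 20/9)
4. V is the midpoint of DR ⇒ V = (1/2, 0)
5. J is the centroid of triangle GCB ⇒ J = (-32/27, 41/27)
2·[VGJ] = -29/54, 2·[RVC] = -1/2
[VGJ]:[RVC] = -29/54:-1/2 = 29/27

[VGJ]:[RVC] = 29/27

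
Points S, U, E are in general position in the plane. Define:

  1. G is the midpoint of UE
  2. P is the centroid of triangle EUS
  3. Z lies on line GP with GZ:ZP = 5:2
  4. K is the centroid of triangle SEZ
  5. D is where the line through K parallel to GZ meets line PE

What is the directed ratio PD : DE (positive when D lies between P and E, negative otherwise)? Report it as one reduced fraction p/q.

Work in coordinates with S = (0, 0), U = (1, 0), E = (0, 1).
1. G is the midpoint of UE ⇒ G = (1/2, 1/2)
2. P is the centroid of triangle EUS ⇒ P = (1/3, 1/3)
3. Z lies on line GP with GZ:ZP = 5:2 ⇒ Z = (8/21, 8/21)
4. K is the centroid of triangle SEZ ⇒ K = (8/63, 29/63)
5. D is where the line through K parallel to GZ meets line PE ⇒ D = (2/9, 5/9)
D = P + t·(E−P) with t = 1/3, so PD:DE = t:(1−t) = 1/3:2/3

PD:DE = 1/2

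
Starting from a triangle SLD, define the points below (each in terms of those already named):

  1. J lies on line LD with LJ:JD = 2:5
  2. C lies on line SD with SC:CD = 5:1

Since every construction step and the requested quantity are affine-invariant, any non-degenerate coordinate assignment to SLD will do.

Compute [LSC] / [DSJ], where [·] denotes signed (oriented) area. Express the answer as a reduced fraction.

Assign S = (0, 0), L = (1, 0), D = (0, 1) — the answer is frame-independent, so this choice is without loss of generality.
1. J lies on line LD with LJ:JD = 2:5 ⇒ J = (5/7, 2/7)
2. C lies on line SD with SC:CD = 5:1 ⇒ C = (0, 5/6)
2·[LSC] = -5/6, 2·[DSJ] = 5/7
[LSC]:[DSJ] = -5/6:5/7 = -7/6

[LSC]:[DSJ] = -7/6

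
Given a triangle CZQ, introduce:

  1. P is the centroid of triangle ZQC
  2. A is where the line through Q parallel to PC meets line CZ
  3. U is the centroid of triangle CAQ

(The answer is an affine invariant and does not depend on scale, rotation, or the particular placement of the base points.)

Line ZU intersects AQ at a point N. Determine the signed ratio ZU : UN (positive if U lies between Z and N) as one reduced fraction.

ZU:UN = 5

Work in coordinates with C = (0, 0), Z = (1, 0), Q = (0, 1).
1. P is the centroid of triangle ZQC ⇒ P = (1/3, 1/3)
2. A is where the line through Q parallel to PC meets line CZ ⇒ A = (-1, 0)
3. U is the centroid of triangle CAQ ⇒ U = (-1/3, 1/3)
line ZU meets AQ at N = (-3/5, 2/5)
U = Z + t·(N−Z) with t = 5/6, so ZU:UN = 5/6:1/6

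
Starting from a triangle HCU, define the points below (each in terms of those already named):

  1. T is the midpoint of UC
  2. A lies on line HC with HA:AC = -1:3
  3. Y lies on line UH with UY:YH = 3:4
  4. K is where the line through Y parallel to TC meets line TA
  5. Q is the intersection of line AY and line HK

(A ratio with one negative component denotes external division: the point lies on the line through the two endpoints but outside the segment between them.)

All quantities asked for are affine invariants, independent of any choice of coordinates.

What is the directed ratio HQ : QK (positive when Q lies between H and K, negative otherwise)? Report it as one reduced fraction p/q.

Choose coordinates H = (0, 0), C = (1, 0), U = (0, 1).
1. T is the midpoint of UC ⇒ T = (1/2, 1/2)
2. A lies on line HC with HA:AC = -1:3 ⇒ A = (-1/2, 0)
3. Y lies on line UH with UY:YH = 3:4 ⇒ Y = (0, 4/7)
4. K is where the line through Y parallel to TC meets line TA ⇒ K = (3/14, 5/14)
5. Q is the intersection of line AY and line HK ⇒ Q = (12/11, 20/11)
Q = H + t·(K−H) with t = 56/11, so HQ:QK = t:(1−t) = 56/11:-45/11

HQ:QK = -56/45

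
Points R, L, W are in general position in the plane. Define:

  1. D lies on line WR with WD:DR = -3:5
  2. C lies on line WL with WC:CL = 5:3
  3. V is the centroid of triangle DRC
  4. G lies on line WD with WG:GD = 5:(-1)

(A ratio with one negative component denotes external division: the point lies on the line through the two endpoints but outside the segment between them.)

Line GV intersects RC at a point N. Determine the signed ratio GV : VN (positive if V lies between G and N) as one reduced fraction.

GV:VN = 49/20

Assign R = (0, 0), L = (1, 0), W = (0, 1) — the answer is frame-independent, so this choice is without loss of generality.
1. D lies on line WR with WD:DR = -3:5 ⇒ D = (0, 5/2)
2. C lies on line WL with WC:CL = 5:3 ⇒ C = (5/8, 3/8)
3. V is the centroid of triangle DRC ⇒ V = (5/24, 23/24)
4. G lies on line WD with WG:GD = 5:(-1) ⇒ G = (0, 23/8)
line GV meets RC at N = (115/392, 69/392)
V = G + t·(N−G) with t = 49/69, so GV:VN = 49/69:20/69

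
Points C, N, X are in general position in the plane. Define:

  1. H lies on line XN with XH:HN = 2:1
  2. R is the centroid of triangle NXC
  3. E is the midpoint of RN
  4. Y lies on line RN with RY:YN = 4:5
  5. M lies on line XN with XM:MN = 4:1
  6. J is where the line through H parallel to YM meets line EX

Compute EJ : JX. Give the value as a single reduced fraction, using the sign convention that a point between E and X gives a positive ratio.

EJ:JX = 23/100

Assign C = (0, 0), N = (1, 0), X = (0, 1) — the answer is frame-independent, so this choice is without loss of generality.
1. H lies on line XN with XH:HN = 2:1 ⇒ H = (2/3, 1/3)
2. R is the centroid of triangle NXC ⇒ R = (1/3, 1/3)
3. E is the midpoint of RN ⇒ E = (2/3, 1/6)
4. Y lies on line RN with RY:YN = 4:5 ⇒ Y = (17/27, 5/27)
5. M lies on line XN with XM:MN = 4:1 ⇒ M = (4/5, 1/5)
6. J is where the line through H parallel to YM meets line EX ⇒ J = (200/369, 119/369)
J = E + t·(X−E) with t = 23/123, so EJ:JX = t:(1−t) = 23/123:100/123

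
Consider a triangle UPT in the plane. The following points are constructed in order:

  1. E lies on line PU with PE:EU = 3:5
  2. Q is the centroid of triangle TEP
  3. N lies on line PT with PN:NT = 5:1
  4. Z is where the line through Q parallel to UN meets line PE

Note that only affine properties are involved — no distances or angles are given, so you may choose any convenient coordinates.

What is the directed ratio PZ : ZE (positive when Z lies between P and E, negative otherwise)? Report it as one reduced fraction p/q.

PZ:ZE = -7/2

Set U = (0, 0), P = (1, 0), T = (0, 1); any affine frame gives the same invariant.
1. E lies on line PU with PE:EU = 3:5 ⇒ E = (5/8, 0)
2. Q is the centroid of triangle TEP ⇒ Q = (13/24, 1/3)
3. N lies on line PT with PN:NT = 5:1 ⇒ N = (1/6, 5/6)
4. Z is where the line through Q parallel to UN meets line PE ⇒ Z = (19/40, 0)
Z = P + t·(E−P) with t = 7/5, so PZ:ZE = t:(1−t) = 7/5:-2/5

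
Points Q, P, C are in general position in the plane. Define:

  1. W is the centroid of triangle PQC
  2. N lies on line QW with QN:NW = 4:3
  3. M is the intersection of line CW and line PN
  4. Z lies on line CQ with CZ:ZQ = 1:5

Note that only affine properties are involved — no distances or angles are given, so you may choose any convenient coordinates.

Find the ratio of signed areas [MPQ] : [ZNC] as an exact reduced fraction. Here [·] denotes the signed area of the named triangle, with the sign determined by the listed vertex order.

Choose coordinates Q = (0, 0), P = (1, 0), C = (0, 1).
1. W is the centroid of triangle PQC ⇒ W = (1/3, 1/3)
2. N lies on line QW with QN:NW = 4:3 ⇒ N = (4/21, 4/21)
3. M is the intersection of line CW and line PN ⇒ M = (13/30, 2/15)
4. Z lies on line CQ with CZ:ZQ = 1:5 ⇒ Z = (0, 5/6)
2·[MPQ] = -2/15, 2·[ZNC] = 2/63
[MPQ]:[ZNC] = -2/15:2/63 = -21/5

[MPQ]:[ZNC] = -21/5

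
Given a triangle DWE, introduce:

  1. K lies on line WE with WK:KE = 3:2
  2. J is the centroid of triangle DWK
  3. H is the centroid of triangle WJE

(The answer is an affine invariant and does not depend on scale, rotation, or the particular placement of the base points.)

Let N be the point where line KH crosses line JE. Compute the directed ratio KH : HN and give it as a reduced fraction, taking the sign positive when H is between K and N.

KH:HN = 1/5

Set D = (0, 0), W = (1, 0), E = (0, 1); any affine frame gives the same invariant.
1. K lies on line WE with WK:KE = 3:2 ⇒ K = (2/5, 3/5)
2. J is the centroid of triangle DWK ⇒ J = (7/15, 1/5)
3. H is the centroid of triangle WJE ⇒ H = (22/45, 2/5)
line KH meets JE at N = (14/15, -3/5)
H = K + t·(N−K) with t = 1/6, so KH:HN = 1/6:5/6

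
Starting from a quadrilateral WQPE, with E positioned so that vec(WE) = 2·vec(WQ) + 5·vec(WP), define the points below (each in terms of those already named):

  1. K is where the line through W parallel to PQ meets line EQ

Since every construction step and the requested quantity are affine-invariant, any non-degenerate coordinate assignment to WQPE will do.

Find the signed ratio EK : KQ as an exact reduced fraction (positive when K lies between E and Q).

EK:KQ = -7

Set W = (0, 0), Q = (1, 0), P = (0, 1), E = (2, 5); any affine frame gives the same invariant.
1. K is where the line through W parallel to PQ meets line EQ ⇒ K = (5/6, -5/6)
K = E + t·(Q−E) with t = 7/6, so EK:KQ = t:(1−t) = 7/6:-1/6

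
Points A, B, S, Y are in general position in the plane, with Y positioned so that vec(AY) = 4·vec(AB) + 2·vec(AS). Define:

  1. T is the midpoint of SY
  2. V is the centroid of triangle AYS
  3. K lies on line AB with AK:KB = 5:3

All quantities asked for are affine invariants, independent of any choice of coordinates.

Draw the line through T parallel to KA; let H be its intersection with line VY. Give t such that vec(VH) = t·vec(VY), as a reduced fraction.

Work in coordinates with A = (0, 0), B = (1, 0), S = (0, 1), Y = (4, 2).
1. T is the midpoint of SY ⇒ T = (2, 3/2)
2. V is the centroid of triangle AYS ⇒ V = (4/3, 1)
3. K lies on line AB with AK:KB = 5:3 ⇒ K = (5/8, 0)
through T parallel to KA: direction (-5/8, 0); meets VY at H = (8/3, 3/2)
H = V + t·(Y−V) with t = 1/2

t = 1/2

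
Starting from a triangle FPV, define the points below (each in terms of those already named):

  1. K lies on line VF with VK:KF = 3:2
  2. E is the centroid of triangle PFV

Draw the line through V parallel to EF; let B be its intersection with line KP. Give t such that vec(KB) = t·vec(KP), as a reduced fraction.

t = -3/7

Work in coordinates with F = (0, 0), P = (1, 0), V = (0, 1).
1. K lies on line VF with VK:KF = 3:2 ⇒ K = (0, 2/5)
2. E is the centroid of triangle PFV ⇒ E = (1/3, 1/3)
through V parallel to EF: direction (-1/3, -1/3); meets KP at B = (-3/7, 4/7)
B = K + t·(P−K) with t = -3/7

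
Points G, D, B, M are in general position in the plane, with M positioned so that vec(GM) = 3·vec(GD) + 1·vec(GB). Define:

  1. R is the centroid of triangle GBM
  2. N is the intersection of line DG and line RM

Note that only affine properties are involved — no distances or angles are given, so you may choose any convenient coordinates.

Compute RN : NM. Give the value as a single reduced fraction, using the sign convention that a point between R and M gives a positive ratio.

Choose coordinates G = (0, 0), D = (1, 0), B = (0, 1), M = (3, 1).
1. R is the centroid of triangle GBM ⇒ R = (1, 2/3)
2. N is the intersection of line DG and line RM ⇒ N = (-3, 0)
N = R + t·(M−R) with t = -2, so RN:NM = t:(1−t) = -2:3

RN:NM = -2/3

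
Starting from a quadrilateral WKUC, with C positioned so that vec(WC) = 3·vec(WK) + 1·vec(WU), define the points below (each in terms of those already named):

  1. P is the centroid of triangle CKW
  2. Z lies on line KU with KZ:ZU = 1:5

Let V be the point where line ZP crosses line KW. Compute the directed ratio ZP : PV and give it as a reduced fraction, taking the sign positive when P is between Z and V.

Choose coordinates W = (0, 0), K = (1, 0), U = (0, 1), C = (3, 1).
1. P is the centroid of triangle CKW ⇒ P = (4/3, 1/3)
2. Z lies on line KU with KZ:ZU = 1:5 ⇒ Z = (5/6, 1/6)
line ZP meets KW at V = (1/3, 0)
P = Z + t·(V−Z) with t = -1, so ZP:PV = -1:2

ZP:PV = -1/2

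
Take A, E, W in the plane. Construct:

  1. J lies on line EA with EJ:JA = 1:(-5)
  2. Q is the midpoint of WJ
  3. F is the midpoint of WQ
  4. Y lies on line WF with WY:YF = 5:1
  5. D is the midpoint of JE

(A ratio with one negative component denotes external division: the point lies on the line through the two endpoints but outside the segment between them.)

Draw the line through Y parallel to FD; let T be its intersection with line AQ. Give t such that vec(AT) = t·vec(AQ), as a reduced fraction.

t = 23/24

Assign A = (0, 0), E = (1, 0), W = (0, 1) — the answer is frame-independent, so this choice is without loss of generality.
1. J lies on line EA with EJ:JA = 1:(-5) ⇒ J = (5/4, 0)
2. Q is the midpoint of WJ ⇒ Q = (5/8, 1/2)
3. F is the midpoint of WQ ⇒ F = (5/16, 3/4)
4. Y lies on line WF with WY:YF = 5:1 ⇒ Y = (25/96, 19/24)
5. D is the midpoint of JE ⇒ D = (9/8, 0)
through Y parallel to FD: direction (13/16, -3/4); meets AQ at T = (115/192, 23/48)
T = A + t·(Q−A) with t = 23/24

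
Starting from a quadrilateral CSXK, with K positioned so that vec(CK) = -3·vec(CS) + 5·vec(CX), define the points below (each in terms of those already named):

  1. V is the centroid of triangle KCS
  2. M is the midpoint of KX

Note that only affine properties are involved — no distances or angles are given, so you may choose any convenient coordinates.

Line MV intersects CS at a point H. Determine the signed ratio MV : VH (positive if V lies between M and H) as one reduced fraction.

Assign C = (0, 0), S = (1, 0), X = (0, 1), K = (-3, 5) — the answer is frame-independent, so this choice is without loss of generality.
1. V is the centroid of triangle KCS ⇒ V = (-2/3, 5/3)
2. M is the midpoint of KX ⇒ M = (-3/2, 3)
line MV meets CS at H = (3/8, 0)
V = M + t·(H−M) with t = 4/9, so MV:VH = 4/9:5/9

MV:VH = 4/5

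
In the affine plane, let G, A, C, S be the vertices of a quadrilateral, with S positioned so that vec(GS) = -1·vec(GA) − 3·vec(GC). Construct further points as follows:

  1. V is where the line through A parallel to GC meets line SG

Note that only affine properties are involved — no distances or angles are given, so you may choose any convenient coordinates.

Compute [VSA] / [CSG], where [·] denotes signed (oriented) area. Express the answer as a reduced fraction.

[VSA]:[CSG] = 6

Assign G = (0, 0), A = (1, 0), C = (0, 1), S = (-1, -3) — the answer is frame-independent, so this choice is without loss of generality.
1. V is where the line through A parallel to GC meets line SG ⇒ V = (1, 3)
2·[VSA] = 6, 2·[CSG] = 1
[VSA]:[CSG] = 6:1 = 6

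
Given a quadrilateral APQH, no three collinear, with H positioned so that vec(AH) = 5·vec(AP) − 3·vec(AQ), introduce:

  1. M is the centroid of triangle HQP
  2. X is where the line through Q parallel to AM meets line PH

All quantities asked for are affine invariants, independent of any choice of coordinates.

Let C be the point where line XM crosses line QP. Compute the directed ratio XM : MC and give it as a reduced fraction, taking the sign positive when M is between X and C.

XM:MC = -11/5

Choose coordinates A = (0, 0), P = (1, 0), Q = (0, 1), H = (5, -3).
1. M is the centroid of triangle HQP ⇒ M = (2, -2/3)
2. X is where the line through Q parallel to AM meets line PH ⇒ X = (-3/5, 6/5)
line XM meets QP at C = (9/11, 2/11)
M = X + t·(C−X) with t = 11/6, so XM:MC = 11/6:-5/6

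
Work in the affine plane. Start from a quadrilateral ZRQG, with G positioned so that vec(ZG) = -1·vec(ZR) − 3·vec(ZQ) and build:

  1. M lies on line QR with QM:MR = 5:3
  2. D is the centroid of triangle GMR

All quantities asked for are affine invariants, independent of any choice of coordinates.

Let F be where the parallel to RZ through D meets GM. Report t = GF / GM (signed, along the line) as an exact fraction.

Choose coordinates Z = (0, 0), R = (1, 0), Q = (0, 1), G = (-1, -3).
1. M lies on line QR with QM:MR = 5:3 ⇒ M = (5/8, 3/8)
2. D is the centroid of triangle GMR ⇒ D = (5/24, -7/8)
through D parallel to RZ: direction (-1, 0); meets GM at F = (5/216, -7/8)
F = G + t·(M−G) with t = 17/27

t = 17/27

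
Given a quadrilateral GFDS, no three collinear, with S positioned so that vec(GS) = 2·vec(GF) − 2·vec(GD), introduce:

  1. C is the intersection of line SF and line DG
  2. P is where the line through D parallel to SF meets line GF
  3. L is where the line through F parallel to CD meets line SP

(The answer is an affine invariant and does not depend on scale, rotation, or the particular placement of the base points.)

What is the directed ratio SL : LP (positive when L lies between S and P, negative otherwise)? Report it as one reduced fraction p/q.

SL:LP = 2

Assign G = (0, 0), F = (1, 0), D = (0, 1), S = (2, -2) — the answer is frame-independent, so this choice is without loss of generality.
1. C is the intersection of line SF and line DG ⇒ C = (0, 2)
2. P is where the line through D parallel to SF meets line GF ⇒ P = (1/2, 0)
3. L is where the line through F parallel to CD meets line SP ⇒ L = (1, -2/3)
L = S + t·(P−S) with t = 2/3, so SL:LP = t:(1−t) = 2/3:1/3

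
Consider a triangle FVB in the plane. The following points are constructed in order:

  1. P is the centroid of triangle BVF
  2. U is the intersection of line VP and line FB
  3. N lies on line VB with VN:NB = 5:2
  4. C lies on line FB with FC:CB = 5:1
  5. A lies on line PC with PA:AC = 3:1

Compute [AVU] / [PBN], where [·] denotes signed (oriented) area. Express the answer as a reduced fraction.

[AVU]:[PBN] = 21/8

Choose coordinates F = (0, 0), V = (1, 0), B = (0, 1).
1. P is the centroid of triangle BVF ⇒ P = (1/3, 1/3)
2. U is the intersection of line VP and line FB ⇒ U = (0, 1/2)
3. N lies on line VB with VN:NB = 5:2 ⇒ N = (2/7, 5/7)
4. C lies on line FB with FC:CB = 5:1 ⇒ C = (0, 5/6)
5. A lies on line PC with PA:AC = 3:1 ⇒ A = (1/12, 17/24)
2·[AVU] = -1/4, 2·[PBN] = -2/21
[AVU]:[PBN] = -1/4:-2/21 = 21/8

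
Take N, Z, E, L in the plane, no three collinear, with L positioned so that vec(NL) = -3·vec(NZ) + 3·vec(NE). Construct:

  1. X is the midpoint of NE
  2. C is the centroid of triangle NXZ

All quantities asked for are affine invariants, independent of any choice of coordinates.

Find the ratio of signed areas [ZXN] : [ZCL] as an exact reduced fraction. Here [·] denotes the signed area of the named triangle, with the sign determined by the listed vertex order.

Choose coordinates N = (0, 0), Z = (1, 0), E = (0, 1), L = (-3, 3).
1. X is the midpoint of NE ⇒ X = (0, 1/2)
2. C is the centroid of triangle NXZ ⇒ C = (1/3, 1/6)
2·[ZXN] = 1/2, 2·[ZCL] = -4/3
[ZXN]:[ZCL] = 1/2:-4/3 = -3/8

[ZXN]:[ZCL] = -3/8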